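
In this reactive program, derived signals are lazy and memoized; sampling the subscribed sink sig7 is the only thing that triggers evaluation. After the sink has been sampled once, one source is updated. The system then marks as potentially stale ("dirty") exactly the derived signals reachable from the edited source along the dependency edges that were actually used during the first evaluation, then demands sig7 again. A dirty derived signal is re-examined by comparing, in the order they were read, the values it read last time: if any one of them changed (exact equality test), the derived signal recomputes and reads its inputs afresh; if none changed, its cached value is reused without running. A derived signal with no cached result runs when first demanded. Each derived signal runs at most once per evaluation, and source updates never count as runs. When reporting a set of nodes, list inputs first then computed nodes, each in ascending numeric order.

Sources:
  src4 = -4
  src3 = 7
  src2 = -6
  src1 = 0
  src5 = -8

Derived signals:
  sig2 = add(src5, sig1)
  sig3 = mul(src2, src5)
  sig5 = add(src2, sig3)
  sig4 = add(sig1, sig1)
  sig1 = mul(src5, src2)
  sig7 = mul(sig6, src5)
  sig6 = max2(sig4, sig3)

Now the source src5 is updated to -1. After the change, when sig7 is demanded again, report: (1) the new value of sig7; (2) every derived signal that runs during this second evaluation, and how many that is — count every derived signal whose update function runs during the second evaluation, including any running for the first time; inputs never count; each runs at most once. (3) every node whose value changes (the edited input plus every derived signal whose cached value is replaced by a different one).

Demanding sig7 again yields -12.
5 derived signals run: sig1, sig3, sig4, sig6, sig7.
The nodes whose values change: src5, sig1, sig3, sig4, sig6, sig7.

First demand of the output computes:
  sig1 = mul(-8, -6) = 48
  sig3 = mul(-6, -8) = 48
  sig4 = add(48, 48) = 96
  sig6 = max2(96, 48) = 96
  sig7 = mul(96, -8) = -768

After the edit, cleaning proceeds:
  sig1: a read changed (src5 -8->-1) — executes, giving 6.
  sig3: a read changed (src5 -8->-1) — executes, giving 6.
  sig4: a read changed (sig1 48->6; sig1 48->6) — executes, giving 12.
  sig6: a read changed (sig4 96->12; sig3 48->6) — executes, giving 12.
  sig7: a read changed (sig6 96->12; src5 -8->-1) — executes, giving -12.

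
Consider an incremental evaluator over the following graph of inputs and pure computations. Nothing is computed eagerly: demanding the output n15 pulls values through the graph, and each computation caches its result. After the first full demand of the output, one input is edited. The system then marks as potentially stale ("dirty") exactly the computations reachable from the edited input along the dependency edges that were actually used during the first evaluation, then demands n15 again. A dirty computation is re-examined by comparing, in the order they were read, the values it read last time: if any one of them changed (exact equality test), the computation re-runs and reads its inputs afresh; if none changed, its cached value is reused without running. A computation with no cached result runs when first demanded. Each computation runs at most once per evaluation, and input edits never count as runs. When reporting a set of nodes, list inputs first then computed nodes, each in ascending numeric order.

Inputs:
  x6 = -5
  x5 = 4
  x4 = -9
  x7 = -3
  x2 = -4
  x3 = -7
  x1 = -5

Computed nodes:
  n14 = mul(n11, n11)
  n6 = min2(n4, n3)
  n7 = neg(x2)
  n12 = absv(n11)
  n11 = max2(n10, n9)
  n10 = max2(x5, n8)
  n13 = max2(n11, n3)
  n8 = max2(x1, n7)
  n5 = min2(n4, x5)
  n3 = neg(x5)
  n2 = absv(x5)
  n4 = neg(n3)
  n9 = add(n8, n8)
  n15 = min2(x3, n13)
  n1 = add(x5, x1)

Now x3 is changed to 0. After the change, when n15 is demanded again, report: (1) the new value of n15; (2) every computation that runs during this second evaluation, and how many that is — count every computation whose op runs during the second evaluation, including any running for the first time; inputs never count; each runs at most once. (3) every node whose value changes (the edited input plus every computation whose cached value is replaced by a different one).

n15 now evaluates to 0.
Run set: n15 (1 run).
Changed values: x3, n15.

Initial pass — values computed on the first demand:
  n3 = neg(4) = -4
  n7 = neg(-4) = 4
  n8 = max2(-5, 4) = 4
  n9 = add(4, 4) = 8
  n10 = max2(4, 4) = 4
  n11 = max2(4, 8) = 8
  n13 = max2(8, -4) = 8
  n15 = min2(-7, 8) = -7

Second demand — change propagation:
  n15: re-runs because x3 -7->0; new result 0.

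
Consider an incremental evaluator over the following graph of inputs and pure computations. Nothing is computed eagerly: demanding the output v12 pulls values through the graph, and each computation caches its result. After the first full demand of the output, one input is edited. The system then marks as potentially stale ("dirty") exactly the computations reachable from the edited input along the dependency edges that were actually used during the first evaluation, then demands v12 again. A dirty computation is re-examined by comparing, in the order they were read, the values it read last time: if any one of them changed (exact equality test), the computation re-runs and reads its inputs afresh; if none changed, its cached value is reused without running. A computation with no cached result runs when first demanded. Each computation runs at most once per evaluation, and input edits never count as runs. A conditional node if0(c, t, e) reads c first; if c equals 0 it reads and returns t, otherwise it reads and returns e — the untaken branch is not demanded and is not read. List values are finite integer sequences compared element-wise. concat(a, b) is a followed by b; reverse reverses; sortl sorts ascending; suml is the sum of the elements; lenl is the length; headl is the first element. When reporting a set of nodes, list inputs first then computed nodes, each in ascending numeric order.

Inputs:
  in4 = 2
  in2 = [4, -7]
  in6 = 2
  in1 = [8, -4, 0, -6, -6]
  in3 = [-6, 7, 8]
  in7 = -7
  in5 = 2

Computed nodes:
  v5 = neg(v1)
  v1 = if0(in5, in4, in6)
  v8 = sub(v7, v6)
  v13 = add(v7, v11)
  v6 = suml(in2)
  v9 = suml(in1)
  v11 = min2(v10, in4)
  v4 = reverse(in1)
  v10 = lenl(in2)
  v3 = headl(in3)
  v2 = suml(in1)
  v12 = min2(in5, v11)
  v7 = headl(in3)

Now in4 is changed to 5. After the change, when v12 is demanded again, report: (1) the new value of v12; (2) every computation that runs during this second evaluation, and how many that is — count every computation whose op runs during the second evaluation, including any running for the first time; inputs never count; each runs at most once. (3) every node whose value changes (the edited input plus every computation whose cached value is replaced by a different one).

v12 now evaluates to 2.
Run set: v11 (1 run).
Changed values: in4.
The important point: v11 recomputes to an identical value, and the output ends up unchanged.

Initial pass — values computed on the first demand:
  v10 = lenl([4, -7]) = 2
  v11 = min2(2, 2) = 2
  v12 = min2(2, 2) = 2

Second demand — change propagation:
  v11: re-runs because in4 2->5; new result 2 (unchanged).
  v12: re-examined; everything it read last time is the same (in5 unchanged, v11 unchanged) — cache 2 kept, no run.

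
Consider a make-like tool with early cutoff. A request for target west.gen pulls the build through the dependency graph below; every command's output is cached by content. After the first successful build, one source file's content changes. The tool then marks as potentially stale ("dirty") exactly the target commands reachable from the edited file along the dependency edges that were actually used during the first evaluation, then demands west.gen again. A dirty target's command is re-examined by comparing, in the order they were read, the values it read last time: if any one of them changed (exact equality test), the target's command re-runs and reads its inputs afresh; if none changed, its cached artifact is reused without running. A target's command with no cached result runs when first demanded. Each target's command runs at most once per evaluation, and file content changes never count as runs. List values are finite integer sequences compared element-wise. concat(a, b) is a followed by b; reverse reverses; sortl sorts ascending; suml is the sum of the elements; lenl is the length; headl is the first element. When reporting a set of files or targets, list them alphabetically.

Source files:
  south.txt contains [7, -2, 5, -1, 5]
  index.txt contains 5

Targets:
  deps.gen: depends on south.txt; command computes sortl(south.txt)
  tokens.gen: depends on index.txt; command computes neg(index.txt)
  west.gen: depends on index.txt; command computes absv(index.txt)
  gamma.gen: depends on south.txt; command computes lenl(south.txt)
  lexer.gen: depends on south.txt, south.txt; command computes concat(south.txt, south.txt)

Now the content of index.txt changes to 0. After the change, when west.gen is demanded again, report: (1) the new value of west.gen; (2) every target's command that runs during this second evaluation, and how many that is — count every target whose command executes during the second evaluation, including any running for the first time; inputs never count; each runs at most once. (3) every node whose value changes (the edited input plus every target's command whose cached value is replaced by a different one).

Demanding west.gen again yields 0.
1 target commands run: west.gen.
The nodes whose values change: index.txt, west.gen.

First demand of the output computes:
  west.gen = absv(5) = 5

After the edit, cleaning proceeds:
  west.gen: a read changed (index.txt 5->0) — executes, giving 0.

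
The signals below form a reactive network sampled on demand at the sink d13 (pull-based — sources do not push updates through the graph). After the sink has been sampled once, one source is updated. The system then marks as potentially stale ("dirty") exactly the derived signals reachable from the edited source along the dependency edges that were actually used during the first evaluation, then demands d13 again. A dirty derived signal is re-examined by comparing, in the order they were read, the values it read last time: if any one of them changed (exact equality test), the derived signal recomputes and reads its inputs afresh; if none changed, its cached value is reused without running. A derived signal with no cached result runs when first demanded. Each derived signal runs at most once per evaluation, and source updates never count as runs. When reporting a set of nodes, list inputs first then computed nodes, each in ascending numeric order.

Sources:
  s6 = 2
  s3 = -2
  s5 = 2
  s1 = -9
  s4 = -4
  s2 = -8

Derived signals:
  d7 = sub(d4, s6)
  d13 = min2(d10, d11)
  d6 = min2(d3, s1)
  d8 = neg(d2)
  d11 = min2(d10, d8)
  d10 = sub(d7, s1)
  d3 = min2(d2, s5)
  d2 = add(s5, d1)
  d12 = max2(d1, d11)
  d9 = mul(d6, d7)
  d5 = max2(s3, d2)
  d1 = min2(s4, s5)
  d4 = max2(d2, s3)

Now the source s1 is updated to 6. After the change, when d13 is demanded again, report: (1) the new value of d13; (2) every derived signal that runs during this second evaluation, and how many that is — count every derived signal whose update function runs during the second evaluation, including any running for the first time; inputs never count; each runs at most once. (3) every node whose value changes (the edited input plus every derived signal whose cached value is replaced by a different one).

d13 now evaluates to -10.
Run set: d10, d11, d13 (3 run).
Changed values: s1, d10, d11, d13.

Initial pass — values computed on the first demand:
  d1 = min2(-4, 2) = -4
  d2 = add(2, -4) = -2
  d4 = max2(-2, -2) = -2
  d7 = sub(-2, 2) = -4
  d8 = neg(-2) = 2
  d10 = sub(-4, -9) = 5
  d11 = min2(5, 2) = 2
  d13 = min2(5, 2) = 2

Second demand — change propagation:
  d10: re-runs because s1 -9->6; new result -10.
  d11: re-runs because d10 5->-10; new result -10.
  d13: re-runs because d10 5->-10; d11 2->-10; new result -10.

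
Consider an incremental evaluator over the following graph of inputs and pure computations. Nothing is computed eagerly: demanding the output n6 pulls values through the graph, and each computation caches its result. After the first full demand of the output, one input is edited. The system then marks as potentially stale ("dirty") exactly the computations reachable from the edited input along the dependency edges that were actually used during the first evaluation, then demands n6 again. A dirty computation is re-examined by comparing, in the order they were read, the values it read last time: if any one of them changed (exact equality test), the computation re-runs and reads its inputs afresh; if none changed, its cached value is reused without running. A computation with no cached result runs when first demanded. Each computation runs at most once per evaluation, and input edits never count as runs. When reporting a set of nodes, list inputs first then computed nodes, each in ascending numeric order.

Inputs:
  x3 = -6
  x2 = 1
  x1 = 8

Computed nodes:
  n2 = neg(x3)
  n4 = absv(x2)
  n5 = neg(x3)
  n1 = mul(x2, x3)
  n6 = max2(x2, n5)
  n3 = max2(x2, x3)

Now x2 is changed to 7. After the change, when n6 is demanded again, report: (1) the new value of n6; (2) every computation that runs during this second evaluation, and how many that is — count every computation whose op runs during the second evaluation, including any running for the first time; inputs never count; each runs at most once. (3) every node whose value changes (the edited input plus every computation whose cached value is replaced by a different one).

n6 now evaluates to 7.
Run set: n6 (1 run).
Changed values: x2, n6.

Initial pass — values computed on the first demand:
  n5 = neg(-6) = 6
  n6 = max2(1, 6) = 6

Second demand — change propagation:
  n6: re-runs because x2 1->7; new result 7.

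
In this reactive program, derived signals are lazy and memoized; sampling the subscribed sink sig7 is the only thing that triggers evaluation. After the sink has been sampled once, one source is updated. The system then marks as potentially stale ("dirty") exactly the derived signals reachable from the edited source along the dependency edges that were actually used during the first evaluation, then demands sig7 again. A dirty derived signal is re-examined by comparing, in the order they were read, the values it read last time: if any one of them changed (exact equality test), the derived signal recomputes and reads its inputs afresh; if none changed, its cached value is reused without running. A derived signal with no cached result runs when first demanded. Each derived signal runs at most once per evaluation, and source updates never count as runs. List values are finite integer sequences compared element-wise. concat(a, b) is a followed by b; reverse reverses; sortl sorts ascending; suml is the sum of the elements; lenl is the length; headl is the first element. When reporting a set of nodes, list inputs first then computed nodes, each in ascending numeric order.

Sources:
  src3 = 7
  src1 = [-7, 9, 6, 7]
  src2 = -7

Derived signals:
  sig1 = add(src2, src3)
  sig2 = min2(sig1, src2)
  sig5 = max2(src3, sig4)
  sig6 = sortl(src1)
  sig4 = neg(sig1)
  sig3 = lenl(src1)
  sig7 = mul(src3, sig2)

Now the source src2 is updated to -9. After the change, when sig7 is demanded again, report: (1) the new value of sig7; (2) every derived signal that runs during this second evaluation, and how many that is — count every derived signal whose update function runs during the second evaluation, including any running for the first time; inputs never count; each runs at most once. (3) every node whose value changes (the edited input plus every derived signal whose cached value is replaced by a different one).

Demanding sig7 again yields -63.
3 derived signals run: sig1, sig2, sig7.
The nodes whose values change: src2, sig1, sig2, sig7.

First demand of the output computes:
  sig1 = add(-7, 7) = 0
  sig2 = min2(0, -7) = -7
  sig7 = mul(7, -7) = -49

After the edit, cleaning proceeds:
  sig1: a read changed (src2 -7->-9) — executes, giving -2.
  sig2: a read changed (sig1 0->-2; src2 -7->-9) — executes, giving -9.
  sig7: a read changed (sig2 -7->-9) — executes, giving -63.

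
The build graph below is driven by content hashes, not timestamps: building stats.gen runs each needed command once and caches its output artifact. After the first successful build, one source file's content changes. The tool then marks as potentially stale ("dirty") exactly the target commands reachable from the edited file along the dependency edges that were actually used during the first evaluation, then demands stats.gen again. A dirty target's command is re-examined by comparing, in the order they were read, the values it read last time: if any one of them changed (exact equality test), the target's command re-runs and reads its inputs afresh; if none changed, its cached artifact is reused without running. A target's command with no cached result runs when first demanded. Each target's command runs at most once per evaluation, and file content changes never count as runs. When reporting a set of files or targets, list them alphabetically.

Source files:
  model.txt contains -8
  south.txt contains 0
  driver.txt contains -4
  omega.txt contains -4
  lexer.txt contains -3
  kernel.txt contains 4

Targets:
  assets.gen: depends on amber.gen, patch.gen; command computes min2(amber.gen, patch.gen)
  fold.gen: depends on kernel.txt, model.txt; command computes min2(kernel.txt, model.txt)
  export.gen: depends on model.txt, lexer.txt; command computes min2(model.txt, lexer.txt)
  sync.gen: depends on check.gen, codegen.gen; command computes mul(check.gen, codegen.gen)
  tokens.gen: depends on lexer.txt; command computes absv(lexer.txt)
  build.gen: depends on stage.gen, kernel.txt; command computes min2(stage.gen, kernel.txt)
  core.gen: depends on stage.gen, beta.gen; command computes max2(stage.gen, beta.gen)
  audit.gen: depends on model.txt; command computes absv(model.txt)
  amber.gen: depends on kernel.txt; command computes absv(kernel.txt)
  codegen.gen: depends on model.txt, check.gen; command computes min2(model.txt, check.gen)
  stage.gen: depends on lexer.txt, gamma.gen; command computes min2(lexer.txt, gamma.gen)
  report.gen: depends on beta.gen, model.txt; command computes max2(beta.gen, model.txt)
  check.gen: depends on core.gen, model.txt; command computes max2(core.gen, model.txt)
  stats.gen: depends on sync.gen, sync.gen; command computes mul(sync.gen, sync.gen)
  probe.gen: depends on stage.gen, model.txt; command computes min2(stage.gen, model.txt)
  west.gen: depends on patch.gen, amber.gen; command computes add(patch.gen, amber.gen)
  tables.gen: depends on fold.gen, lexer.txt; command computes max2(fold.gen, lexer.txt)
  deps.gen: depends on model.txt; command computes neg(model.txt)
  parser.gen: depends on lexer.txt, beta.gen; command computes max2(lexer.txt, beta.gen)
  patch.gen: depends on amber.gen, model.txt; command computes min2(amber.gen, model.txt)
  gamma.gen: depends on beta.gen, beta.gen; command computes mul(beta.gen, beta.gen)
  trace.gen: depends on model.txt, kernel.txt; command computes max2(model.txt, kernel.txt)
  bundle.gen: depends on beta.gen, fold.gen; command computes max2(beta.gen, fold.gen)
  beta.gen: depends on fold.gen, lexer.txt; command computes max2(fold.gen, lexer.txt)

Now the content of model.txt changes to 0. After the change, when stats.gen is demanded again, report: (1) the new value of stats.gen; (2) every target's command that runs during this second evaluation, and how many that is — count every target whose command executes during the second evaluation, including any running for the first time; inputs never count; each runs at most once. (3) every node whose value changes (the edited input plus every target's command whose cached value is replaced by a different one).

stats.gen now evaluates to 0.
Run set: beta.gen, check.gen, codegen.gen, core.gen, fold.gen, gamma.gen, stage.gen, stats.gen, sync.gen (9 run).
Changed values: beta.gen, check.gen, codegen.gen, core.gen, fold.gen, gamma.gen, model.txt, stats.gen, sync.gen.

Initial pass — values computed on the first demand:
  fold.gen = min2(4, -8) = -8
  beta.gen = max2(-8, -3) = -3
  gamma.gen = mul(-3, -3) = 9
  stage.gen = min2(-3, 9) = -3
  core.gen = max2(-3, -3) = -3
  check.gen = max2(-3, -8) = -3
  codegen.gen = min2(-8, -3) = -8
  sync.gen = mul(-3, -8) = 24
  stats.gen = mul(24, 24) = 576

Second demand — change propagation:
  fold.gen: re-runs because model.txt -8->0; new result 0.
  beta.gen: re-runs because fold.gen -8->0; new result 0.
  gamma.gen: re-runs because beta.gen -3->0; beta.gen -3->0; new result 0.
  stage.gen: re-runs because gamma.gen 9->0; new result -3 (unchanged).
  core.gen: re-runs because beta.gen -3->0; new result 0.
  check.gen: re-runs because core.gen -3->0; model.txt -8->0; new result 0.
  codegen.gen: re-runs because model.txt -8->0; check.gen -3->0; new result 0.
  sync.gen: re-runs because check.gen -3->0; codegen.gen -8->0; new result 0.
  stats.gen: re-runs because sync.gen 24->0; sync.gen 24->0; new result 0.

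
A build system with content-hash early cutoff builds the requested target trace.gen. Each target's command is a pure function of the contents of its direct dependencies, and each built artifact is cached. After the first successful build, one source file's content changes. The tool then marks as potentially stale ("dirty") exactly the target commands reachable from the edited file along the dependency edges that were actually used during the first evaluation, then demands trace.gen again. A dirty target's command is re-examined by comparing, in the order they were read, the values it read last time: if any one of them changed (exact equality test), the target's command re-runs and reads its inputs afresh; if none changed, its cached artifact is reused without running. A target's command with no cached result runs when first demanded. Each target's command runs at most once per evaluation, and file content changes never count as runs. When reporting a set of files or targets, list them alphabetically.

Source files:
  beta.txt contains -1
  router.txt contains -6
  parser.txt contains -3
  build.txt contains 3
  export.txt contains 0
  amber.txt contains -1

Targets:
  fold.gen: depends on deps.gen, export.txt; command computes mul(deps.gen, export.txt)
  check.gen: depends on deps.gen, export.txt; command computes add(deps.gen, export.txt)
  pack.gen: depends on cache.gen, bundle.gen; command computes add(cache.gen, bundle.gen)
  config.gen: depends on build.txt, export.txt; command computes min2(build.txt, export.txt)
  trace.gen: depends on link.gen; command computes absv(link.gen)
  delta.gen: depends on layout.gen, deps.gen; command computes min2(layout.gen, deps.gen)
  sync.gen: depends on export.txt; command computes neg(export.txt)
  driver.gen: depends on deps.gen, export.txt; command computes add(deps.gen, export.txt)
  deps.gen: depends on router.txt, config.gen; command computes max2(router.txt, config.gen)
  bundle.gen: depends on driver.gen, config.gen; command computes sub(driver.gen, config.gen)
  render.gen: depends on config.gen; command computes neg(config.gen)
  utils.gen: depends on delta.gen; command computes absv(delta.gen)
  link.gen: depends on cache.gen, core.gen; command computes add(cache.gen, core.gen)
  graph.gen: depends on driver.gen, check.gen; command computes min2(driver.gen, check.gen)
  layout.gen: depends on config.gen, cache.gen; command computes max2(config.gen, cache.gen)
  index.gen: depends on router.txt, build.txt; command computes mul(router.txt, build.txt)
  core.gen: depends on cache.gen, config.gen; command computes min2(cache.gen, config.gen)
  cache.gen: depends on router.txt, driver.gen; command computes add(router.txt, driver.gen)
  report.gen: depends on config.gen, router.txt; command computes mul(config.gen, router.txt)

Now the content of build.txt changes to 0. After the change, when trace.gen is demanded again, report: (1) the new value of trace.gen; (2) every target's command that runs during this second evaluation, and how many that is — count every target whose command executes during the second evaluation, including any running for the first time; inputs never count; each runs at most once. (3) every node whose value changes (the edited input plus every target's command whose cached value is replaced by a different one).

First evaluation (everything demanded from the output):
  config.gen = min2(3, 0) = 0
  deps.gen = max2(-6, 0) = 0
  driver.gen = add(0, 0) = 0
  cache.gen = add(-6, 0) = -6
  core.gen = min2(-6, 0) = -6
  link.gen = add(-6, -6) = -12
  trace.gen = absv(-12) = 12

Propagation after the edit:
  config.gen: runs — build.txt 3->0; result 0 (same value as before).
  deps.gen: checked — values it read are unchanged (router.txt unchanged, config.gen unchanged); reused cached 0 without running.
  driver.gen: checked — values it read are unchanged (deps.gen unchanged, export.txt unchanged); reused cached 0 without running.
  cache.gen: checked — values it read are unchanged (router.txt unchanged, driver.gen unchanged); reused cached -6 without running.
  core.gen: checked — values it read are unchanged (cache.gen unchanged, config.gen unchanged); reused cached -6 without running.
  link.gen: checked — values it read are unchanged (cache.gen unchanged, core.gen unchanged); reused cached -12 without running.
  trace.gen: checked — values it read are unchanged (link.gen unchanged); reused cached 12 without running.

Key observation: the change is absorbed at config.gen — it re-runs but produces the same value, and the output's value is unchanged.

New value of trace.gen: 12.
Target commands that run: config.gen — 1 in total.
Values that change: build.txt.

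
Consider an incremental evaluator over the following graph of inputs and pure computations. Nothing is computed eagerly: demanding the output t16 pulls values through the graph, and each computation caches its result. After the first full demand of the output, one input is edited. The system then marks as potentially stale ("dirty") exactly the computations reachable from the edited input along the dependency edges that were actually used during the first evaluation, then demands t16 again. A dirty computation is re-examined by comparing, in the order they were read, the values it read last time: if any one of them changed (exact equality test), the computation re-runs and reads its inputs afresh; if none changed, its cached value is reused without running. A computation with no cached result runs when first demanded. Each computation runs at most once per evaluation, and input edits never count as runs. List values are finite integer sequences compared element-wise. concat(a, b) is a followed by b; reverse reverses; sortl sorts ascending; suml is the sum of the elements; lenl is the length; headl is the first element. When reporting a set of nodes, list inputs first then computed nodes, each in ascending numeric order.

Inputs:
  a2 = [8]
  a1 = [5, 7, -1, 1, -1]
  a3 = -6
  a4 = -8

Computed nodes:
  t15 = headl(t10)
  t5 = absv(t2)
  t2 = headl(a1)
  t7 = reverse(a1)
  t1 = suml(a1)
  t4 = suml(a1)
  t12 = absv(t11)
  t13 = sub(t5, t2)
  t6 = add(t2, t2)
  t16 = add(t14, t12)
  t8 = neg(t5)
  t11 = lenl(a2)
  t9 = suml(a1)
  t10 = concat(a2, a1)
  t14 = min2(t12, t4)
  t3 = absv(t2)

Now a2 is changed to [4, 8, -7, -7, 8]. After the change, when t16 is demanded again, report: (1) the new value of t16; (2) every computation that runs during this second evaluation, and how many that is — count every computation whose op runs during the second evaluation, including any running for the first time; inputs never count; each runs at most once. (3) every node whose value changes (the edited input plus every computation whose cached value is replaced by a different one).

t16 now evaluates to 10.
Run set: t11, t12, t14, t16 (4 run).
Changed values: a2, t11, t12, t14, t16.

Initial pass — values computed on the first demand:
  t4 = suml([5, 7, -1, 1, -1]) = 11
  t11 = lenl([8]) = 1
  t12 = absv(1) = 1
  t14 = min2(1, 11) = 1
  t16 = add(1, 1) = 2

Second demand — change propagation:
  t11: re-runs because a2 [8]->[4, 8, -7, -7, 8]; new result 5.
  t12: re-runs because t11 1->5; new result 5.
  t14: re-runs because t12 1->5; new result 5.
  t16: re-runs because t14 1->5; t12 1->5; new result 10.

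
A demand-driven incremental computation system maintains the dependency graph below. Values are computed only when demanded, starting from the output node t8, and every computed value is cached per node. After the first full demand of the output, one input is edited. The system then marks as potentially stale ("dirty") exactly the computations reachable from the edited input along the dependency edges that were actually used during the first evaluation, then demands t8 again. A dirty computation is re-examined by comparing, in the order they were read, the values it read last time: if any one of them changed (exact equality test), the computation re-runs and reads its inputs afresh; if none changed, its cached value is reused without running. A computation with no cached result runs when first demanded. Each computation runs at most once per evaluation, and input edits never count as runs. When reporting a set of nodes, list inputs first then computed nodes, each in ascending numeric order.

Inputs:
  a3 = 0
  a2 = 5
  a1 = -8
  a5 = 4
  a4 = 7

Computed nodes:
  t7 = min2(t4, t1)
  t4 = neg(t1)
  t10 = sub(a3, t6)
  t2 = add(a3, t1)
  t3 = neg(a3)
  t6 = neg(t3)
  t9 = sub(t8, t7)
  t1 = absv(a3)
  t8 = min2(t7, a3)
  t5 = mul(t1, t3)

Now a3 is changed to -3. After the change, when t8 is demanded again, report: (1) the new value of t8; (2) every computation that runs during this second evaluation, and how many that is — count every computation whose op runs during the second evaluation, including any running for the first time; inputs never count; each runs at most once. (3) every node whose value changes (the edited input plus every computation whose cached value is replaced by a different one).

First evaluation (everything demanded from the output):
  t1 = absv(0) = 0
  t4 = neg(0) = 0
  t7 = min2(0, 0) = 0
  t8 = min2(0, 0) = 0

Propagation after the edit:
  t1: runs — a3 0->-3; result 3.
  t4: runs — t1 0->3; result -3.
  t7: runs — t4 0->-3; t1 0->3; result -3.
  t8: runs — t7 0->-3; a3 0->-3; result -3.

New value of t8: -3.
Computations that run: t1, t4, t7, t8 — 4 in total.
Values that change: a3, t1, t4, t7, t8.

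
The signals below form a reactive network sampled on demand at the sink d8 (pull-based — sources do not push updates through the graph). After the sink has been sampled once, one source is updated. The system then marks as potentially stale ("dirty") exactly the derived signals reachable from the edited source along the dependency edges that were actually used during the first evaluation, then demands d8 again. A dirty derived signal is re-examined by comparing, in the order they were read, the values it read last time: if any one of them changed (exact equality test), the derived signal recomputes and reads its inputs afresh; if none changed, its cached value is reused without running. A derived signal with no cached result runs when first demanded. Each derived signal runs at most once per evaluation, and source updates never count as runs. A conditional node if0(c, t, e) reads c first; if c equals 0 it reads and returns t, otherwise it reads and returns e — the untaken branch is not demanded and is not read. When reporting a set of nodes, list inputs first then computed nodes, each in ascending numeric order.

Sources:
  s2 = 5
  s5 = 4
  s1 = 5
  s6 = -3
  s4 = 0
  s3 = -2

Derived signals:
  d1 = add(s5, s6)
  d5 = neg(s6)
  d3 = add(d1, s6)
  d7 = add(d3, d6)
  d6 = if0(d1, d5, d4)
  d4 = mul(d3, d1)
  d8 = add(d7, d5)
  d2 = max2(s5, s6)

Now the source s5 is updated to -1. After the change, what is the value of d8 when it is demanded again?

d8 now evaluates to 24.

Initial pass — values computed on the first demand:
  d1 = add(4, -3) = 1
  d3 = add(1, -3) = -2
  d4 = mul(-2, 1) = -2
  d5 = neg(-3) = 3
  d6 = if0(d1=1 -> else branch d4) = -2
  d7 = add(-2, -2) = -4
  d8 = add(-4, 3) = -1

Second demand — change propagation:
  d1: re-runs because s5 4->-1; new result -4.
  d3: re-runs because d1 1->-4; new result -7.
  d4: re-runs because d3 -2->-7; d1 1->-4; new result 28.
  d6: re-runs because d1 1->-4; d4 -2->28; new result 28.
  d7: re-runs because d3 -2->-7; d6 -2->28; new result 21.
  d8: re-runs because d7 -4->21; new result 24.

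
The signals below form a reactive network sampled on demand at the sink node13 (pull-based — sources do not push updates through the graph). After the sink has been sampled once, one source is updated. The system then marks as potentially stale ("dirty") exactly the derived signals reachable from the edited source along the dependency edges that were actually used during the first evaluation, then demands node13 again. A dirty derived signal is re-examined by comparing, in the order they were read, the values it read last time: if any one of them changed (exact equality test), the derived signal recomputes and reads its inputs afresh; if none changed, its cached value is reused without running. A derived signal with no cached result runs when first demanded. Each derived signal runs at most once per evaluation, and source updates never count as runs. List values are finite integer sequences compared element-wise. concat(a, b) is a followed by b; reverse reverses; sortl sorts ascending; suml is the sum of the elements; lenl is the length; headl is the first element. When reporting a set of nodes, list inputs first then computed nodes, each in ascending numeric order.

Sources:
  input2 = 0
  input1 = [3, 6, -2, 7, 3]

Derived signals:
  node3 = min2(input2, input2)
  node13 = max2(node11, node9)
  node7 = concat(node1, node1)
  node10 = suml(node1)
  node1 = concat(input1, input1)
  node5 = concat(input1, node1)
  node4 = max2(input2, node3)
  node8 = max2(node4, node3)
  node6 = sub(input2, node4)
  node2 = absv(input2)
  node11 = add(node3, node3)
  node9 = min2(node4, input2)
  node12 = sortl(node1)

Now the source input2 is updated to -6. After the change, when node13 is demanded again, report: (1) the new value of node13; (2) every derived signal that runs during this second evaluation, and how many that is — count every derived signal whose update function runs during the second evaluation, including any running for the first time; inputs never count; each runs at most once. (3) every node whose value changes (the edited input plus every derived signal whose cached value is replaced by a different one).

Initial pass — values computed on the first demand:
  node3 = min2(0, 0) = 0
  node4 = max2(0, 0) = 0
  node9 = min2(0, 0) = 0
  node11 = add(0, 0) = 0
  node13 = max2(0, 0) = 0

Second demand — change propagation:
  node3: re-runs because input2 0->-6; input2 0->-6; new result -6.
  node4: re-runs because input2 0->-6; node3 0->-6; new result -6.
  node9: re-runs because node4 0->-6; input2 0->-6; new result -6.
  node11: re-runs because node3 0->-6; node3 0->-6; new result -12.
  node13: re-runs because node11 0->-12; node9 0->-6; new result -6.

node13 now evaluates to -6.
Run set: node3, node4, node9, node11, node13 (5 run).
Changed values: input2, node3, node4, node9, node11, node13.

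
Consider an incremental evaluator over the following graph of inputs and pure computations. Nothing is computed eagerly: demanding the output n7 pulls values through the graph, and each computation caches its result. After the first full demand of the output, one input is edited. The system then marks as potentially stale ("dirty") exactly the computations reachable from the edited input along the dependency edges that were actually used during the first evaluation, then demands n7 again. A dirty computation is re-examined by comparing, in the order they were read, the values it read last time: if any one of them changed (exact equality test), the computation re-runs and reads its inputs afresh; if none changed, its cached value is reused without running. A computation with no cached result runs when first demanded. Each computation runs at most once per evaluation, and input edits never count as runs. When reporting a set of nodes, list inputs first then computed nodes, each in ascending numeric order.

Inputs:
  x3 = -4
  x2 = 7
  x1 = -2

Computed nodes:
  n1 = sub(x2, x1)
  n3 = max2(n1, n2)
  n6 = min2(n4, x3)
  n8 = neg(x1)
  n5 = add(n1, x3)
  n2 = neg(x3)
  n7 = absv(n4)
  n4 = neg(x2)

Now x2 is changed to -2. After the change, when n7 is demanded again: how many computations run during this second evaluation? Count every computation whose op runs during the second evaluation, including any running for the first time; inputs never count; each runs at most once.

Run set: n4, n7 (2 run).

Initial pass — values computed on the first demand:
  n4 = neg(7) = -7
  n7 = absv(-7) = 7

Second demand — change propagation:
  n4: re-runs because x2 7->-2; new result 2.
  n7: re-runs because n4 -7->2; new result 2.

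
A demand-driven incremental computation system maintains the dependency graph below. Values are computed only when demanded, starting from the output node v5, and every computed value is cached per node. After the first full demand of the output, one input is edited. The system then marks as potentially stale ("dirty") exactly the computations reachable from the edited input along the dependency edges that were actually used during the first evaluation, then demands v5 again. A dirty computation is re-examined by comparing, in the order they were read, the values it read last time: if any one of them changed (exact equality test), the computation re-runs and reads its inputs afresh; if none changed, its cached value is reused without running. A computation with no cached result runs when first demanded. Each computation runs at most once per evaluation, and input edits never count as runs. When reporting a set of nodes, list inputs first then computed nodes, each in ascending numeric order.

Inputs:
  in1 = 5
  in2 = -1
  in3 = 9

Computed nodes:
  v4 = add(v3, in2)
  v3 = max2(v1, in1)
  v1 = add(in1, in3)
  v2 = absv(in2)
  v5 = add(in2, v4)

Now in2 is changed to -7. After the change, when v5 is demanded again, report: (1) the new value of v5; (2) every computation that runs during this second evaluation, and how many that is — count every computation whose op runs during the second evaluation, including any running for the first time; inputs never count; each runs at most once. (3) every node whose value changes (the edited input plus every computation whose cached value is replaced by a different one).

New value of v5: 0.
Computations that run: v4, v5 — 2 in total.
Values that change: in2, v4, v5.

First evaluation (everything demanded from the output):
  v1 = add(5, 9) = 14
  v3 = max2(14, 5) = 14
  v4 = add(14, -1) = 13
  v5 = add(-1, 13) = 12

Propagation after the edit:
  v4: runs — in2 -1->-7; result 7.
  v5: runs — in2 -1->-7; v4 13->7; result 0.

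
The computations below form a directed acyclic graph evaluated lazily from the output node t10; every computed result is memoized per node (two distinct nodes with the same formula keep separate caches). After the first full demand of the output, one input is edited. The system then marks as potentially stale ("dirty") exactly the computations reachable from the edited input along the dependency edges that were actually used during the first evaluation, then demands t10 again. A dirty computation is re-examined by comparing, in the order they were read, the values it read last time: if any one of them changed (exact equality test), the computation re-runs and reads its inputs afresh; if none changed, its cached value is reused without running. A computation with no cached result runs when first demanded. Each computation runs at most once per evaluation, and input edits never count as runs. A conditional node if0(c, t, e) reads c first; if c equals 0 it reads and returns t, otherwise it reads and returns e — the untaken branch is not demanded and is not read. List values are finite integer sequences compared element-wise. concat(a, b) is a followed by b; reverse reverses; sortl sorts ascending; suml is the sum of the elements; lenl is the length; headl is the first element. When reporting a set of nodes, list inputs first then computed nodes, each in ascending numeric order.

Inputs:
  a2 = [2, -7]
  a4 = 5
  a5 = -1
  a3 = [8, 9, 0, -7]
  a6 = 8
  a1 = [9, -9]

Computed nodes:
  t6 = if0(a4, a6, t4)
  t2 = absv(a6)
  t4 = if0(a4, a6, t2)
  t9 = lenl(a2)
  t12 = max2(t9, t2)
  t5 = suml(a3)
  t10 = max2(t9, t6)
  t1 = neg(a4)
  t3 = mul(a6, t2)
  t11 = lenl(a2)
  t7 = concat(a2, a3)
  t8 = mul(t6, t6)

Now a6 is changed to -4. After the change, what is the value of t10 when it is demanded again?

First demand of the output computes:
  t2 = absv(8) = 8
  t4 = if0(a4=5 -> else branch t2) = 8
  t6 = if0(a4=5 -> else branch t4) = 8
  t9 = lenl([2, -7]) = 2
  t10 = max2(2, 8) = 8

After the edit, cleaning proceeds:
  t2: a read changed (a6 8->-4) — executes, giving 4.
  t4: a read changed (t2 8->4) — executes, giving 4.
  t6: a read changed (t4 8->4) — executes, giving 4.
  t10: a read changed (t6 8->4) — executes, giving 4.

Demanding t10 again yields 4.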